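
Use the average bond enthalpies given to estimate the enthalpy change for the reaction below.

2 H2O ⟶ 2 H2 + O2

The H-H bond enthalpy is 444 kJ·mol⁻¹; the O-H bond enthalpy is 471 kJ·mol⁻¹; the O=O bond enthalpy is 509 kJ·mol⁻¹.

Bonds broken (reactants):
  O-H: 4 × 471 = 1884
  Σ(broken) = 1884 kJ
Bonds formed (products):
  H-H: 2 × 444 = 888
  O=O: 1 × 509 = 509
  Σ(formed) = 1397 kJ
ΔH = Σ(broken) − Σ(formed) = 1884 − 1397 = +487 kJ

ΔH ≈ +487 kJ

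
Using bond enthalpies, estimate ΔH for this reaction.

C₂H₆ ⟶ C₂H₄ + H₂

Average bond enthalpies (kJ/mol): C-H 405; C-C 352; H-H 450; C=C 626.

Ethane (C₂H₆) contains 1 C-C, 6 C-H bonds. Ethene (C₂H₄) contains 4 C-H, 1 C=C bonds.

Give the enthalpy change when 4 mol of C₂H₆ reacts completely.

Bonds broken (reactants):
  C-C: 1 × 352 = 352
  C-H: 6 × 405 = 2430
  Σ(broken) = 2782 kJ
Bonds formed (products):
  C-H: 4 × 405 = 1620
  C=C: 1 × 626 = 626
  H-H: 1 × 450 = 450
  Σ(formed) = 2696 kJ
ΔH = Σ(broken) − Σ(formed) = 2782 − 2696 = +86 kJ
For 4× the reaction as written: 4 × (+86) = +344 kJ

ΔH = +344 kJ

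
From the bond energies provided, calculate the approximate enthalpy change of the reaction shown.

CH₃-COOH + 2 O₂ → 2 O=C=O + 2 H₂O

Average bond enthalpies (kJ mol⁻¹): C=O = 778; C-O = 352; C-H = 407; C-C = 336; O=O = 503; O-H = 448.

Bonds broken (reactants):
  C-C: 1 × 336 = 336
  C-H: 3 × 407 = 1221
  C-O: 1 × 352 = 352
  C=O: 1 × 778 = 778
  O-H: 1 × 448 = 448
  O=O: 2 × 503 = 1006
  Σ(broken) = 4141 kJ
Bonds formed (products):
  C=O: 4 × 778 = 3112
  O-H: 4 × 448 = 1792
  Σ(formed) = 4904 kJ
ΔH = Σ(broken) − Σ(formed) = 4141 − 4904 = −763 kJ

ΔH ≈ −763 kJ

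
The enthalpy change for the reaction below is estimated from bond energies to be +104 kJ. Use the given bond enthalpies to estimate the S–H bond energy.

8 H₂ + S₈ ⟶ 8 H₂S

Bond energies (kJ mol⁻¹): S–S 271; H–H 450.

Let D be the S–H bond energy.
Σ(broken) = 8×450 + 8×271 = 5768
Σ(formed) = 16×D = 16D
ΔH = Σ(broken) − Σ(formed) = (5768) − (16D) = +5768 − 16D
Setting this equal to +104 kJ gives 16D = 5664, so D = 354 kJ/mol.

D(S–H) ≈ 354 kJ/mol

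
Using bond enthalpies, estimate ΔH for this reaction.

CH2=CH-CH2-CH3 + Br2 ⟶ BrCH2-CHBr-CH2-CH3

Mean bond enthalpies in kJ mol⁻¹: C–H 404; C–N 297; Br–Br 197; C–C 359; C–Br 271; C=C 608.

Bonds broken (reactants):
  Br–Br: 1 × 197 = 197
  C–C: 2 × 359 = 718
  C–H: 8 × 404 = 3232
  C=C: 1 × 608 = 608
  Σ(broken) = 4755 kJ
Bonds formed (products):
  C–Br: 2 × 271 = 542
  C–C: 3 × 359 = 1077
  C–H: 8 × 404 = 3232
  Σ(formed) = 4851 kJ
ΔH = Σ(broken) − Σ(formed) = 4755 − 4851 = −96 kJ

ΔH ≈ −96 kJ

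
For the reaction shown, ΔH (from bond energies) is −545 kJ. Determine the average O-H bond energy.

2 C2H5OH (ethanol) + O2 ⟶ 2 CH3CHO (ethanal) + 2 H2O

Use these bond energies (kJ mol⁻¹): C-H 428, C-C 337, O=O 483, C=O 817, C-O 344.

Let D be the O-H bond energy.
Σ(broken) = 2×337 + 10×428 + 2×344 + 2×D + 1×483 = 6125 + 2D
Σ(formed) = 2×337 + 8×428 + 2×817 + 4×D = 5732 + 4D
ΔH = Σ(broken) − Σ(formed) = (6125 + 2D) − (5732 + 4D) = +393 − 2D
Setting this equal to −545 kJ gives 2D = 938, so D = 469 kJ/mol.

D(O-H) ≈ 469 kJ/mol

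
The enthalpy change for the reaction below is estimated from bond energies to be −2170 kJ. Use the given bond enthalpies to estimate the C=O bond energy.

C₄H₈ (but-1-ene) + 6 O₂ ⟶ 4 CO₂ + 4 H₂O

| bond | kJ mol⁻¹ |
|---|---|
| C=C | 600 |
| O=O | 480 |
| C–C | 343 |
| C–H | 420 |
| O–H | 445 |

D(C=O) ≈ 767 kJ/mol

Let D be the C=O bond energy.
Σ(broken) = 2×343 + 8×420 + 1×600 + 6×480 = 7526
Σ(formed) = 8×D + 8×445 = 3560 + 8D
ΔH = Σ(broken) − Σ(formed) = (7526) − (3560 + 8D) = +3966 − 8D
Setting this equal to −2170 kJ gives 8D = 6136, so D = 767 kJ/mol.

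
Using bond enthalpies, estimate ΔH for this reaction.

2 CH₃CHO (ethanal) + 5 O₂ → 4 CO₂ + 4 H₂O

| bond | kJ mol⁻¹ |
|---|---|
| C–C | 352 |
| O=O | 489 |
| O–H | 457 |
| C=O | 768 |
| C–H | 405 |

ΔH ≈ −1875 kJ

Bonds broken (reactants):
  C–C: 2 × 352 = 704
  C–H: 8 × 405 = 3240
  C=O: 2 × 768 = 1536
  O=O: 5 × 489 = 2445
  Σ(broken) = 7925 kJ
Bonds formed (products):
  C=O: 8 × 768 = 6144
  O–H: 8 × 457 = 3656
  Σ(formed) = 9800 kJ
ΔH = Σ(broken) − Σ(formed) = 7925 − 9800 = −1875 kJ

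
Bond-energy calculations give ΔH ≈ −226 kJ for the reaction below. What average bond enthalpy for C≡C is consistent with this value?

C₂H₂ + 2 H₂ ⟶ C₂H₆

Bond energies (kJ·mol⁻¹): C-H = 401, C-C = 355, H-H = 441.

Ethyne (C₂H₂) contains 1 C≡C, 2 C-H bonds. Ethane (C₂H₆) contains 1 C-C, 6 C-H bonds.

Let D be the C≡C bond energy.
Σ(broken) = 1×D + 2×401 + 2×441 = 1684 + D
Σ(formed) = 1×355 + 6×401 = 2761
ΔH = Σ(broken) − Σ(formed) = (1684 + D) − (2761) = −1077 + D
Setting this equal to −226 kJ gives D = 851 kJ/mol.

D(C≡C) ≈ 851 kJ/mol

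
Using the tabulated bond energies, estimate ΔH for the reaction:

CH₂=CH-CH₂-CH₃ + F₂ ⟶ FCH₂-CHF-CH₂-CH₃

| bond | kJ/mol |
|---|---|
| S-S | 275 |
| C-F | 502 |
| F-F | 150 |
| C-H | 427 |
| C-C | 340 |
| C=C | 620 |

ΔH ≈ −574 kJ

Bonds broken (reactants):
  C-C: 2 × 340 = 680
  C-H: 8 × 427 = 3416
  C=C: 1 × 620 = 620
  F-F: 1 × 150 = 150
  Σ(broken) = 4866 kJ
Bonds formed (products):
  C-C: 3 × 340 = 1020
  C-F: 2 × 502 = 1004
  C-H: 8 × 427 = 3416
  Σ(formed) = 5440 kJ
ΔH = Σ(broken) − Σ(formed) = 4866 − 5440 = −574 kJ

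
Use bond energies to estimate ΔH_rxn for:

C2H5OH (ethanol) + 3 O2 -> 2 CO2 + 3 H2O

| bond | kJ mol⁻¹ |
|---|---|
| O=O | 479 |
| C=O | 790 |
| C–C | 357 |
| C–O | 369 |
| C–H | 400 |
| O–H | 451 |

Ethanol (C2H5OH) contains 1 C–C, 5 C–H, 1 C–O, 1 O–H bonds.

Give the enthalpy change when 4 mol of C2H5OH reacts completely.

Bonds broken (reactants):
  C–C: 1 × 357 = 357
  C–H: 5 × 400 = 2000
  C–O: 1 × 369 = 369
  O–H: 1 × 451 = 451
  O=O: 3 × 479 = 1437
  Σ(broken) = 4614 kJ
Bonds formed (products):
  C=O: 4 × 790 = 3160
  O–H: 6 × 451 = 2706
  Σ(formed) = 5866 kJ
ΔH = Σ(broken) − Σ(formed) = 4614 − 5866 = −1252 kJ
For 4× the reaction as written: 4 × (−1252) = −5008 kJ

ΔH = −5008 kJ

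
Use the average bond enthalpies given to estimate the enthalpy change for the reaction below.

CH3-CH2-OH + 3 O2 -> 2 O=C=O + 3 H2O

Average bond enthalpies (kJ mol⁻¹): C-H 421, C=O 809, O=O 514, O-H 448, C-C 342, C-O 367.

Bonds broken (reactants):
  C-C: 1 × 342 = 342
  C-H: 5 × 421 = 2105
  C-O: 1 × 367 = 367
  O-H: 1 × 448 = 448
  O=O: 3 × 514 = 1542
  Σ(broken) = 4804 kJ
Bonds formed (products):
  C=O: 4 × 809 = 3236
  O-H: 6 × 448 = 2688
  Σ(formed) = 5924 kJ
ΔH = Σ(broken) − Σ(formed) = 4804 − 5924 = −1120 kJ

ΔH ≈ −1120 kJ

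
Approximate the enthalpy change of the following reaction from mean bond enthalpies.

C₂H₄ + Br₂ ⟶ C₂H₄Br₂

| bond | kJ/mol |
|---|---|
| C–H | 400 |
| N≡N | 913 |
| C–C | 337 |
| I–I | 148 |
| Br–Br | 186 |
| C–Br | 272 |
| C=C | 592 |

Bonds broken (reactants):
  Br–Br: 1 × 186 = 186
  C–H: 4 × 400 = 1600
  C=C: 1 × 592 = 592
  Σ(broken) = 2378 kJ
Bonds formed (products):
  C–Br: 2 × 272 = 544
  C–C: 1 × 337 = 337
  C–H: 4 × 400 = 1600
  Σ(formed) = 2481 kJ
ΔH = Σ(broken) − Σ(formed) = 2378 − 2481 = −103 kJ

ΔH ≈ −103 kJ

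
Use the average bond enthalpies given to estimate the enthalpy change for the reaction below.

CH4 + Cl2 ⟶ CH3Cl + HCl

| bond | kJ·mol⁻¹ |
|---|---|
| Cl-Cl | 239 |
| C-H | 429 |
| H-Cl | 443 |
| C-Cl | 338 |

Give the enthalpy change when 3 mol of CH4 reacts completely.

ΔH = −339 kJ

Bonds broken (reactants):
  C-H: 4 × 429 = 1716
  Cl-Cl: 1 × 239 = 239
  Σ(broken) = 1955 kJ
Bonds formed (products):
  C-Cl: 1 × 338 = 338
  C-H: 3 × 429 = 1287
  H-Cl: 1 × 443 = 443
  Σ(formed) = 2068 kJ
ΔH = Σ(broken) − Σ(formed) = 1955 − 2068 = −113 kJ
For 3× the reaction as written: 3 × (−113) = −339 kJ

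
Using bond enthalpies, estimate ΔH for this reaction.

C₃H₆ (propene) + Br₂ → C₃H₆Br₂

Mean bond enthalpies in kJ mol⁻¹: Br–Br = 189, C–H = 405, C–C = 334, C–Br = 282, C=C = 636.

Bonds broken (reactants):
  Br–Br: 1 × 189 = 189
  C–C: 1 × 334 = 334
  C–H: 6 × 405 = 2430
  C=C: 1 × 636 = 636
  Σ(broken) = 3589 kJ
Bonds formed (products):
  C–Br: 2 × 282 = 564
  C–C: 2 × 334 = 668
  C–H: 6 × 405 = 2430
  Σ(formed) = 3662 kJ
ΔH = Σ(broken) − Σ(formed) = 3589 − 3662 = −73 kJ

ΔH ≈ −73 kJ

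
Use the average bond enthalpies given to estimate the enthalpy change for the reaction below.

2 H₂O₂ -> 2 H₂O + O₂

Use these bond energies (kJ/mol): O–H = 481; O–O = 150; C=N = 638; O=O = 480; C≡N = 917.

ΔH ≈ −180 kJ

Bonds broken (reactants):
  O–H: 4 × 481 = 1924
  O–O: 2 × 150 = 300
  Σ(broken) = 2224 kJ
Bonds formed (products):
  O–H: 4 × 481 = 1924
  O=O: 1 × 480 = 480
  Σ(formed) = 2404 kJ
ΔH = Σ(broken) − Σ(formed) = 2224 − 2404 = −180 kJ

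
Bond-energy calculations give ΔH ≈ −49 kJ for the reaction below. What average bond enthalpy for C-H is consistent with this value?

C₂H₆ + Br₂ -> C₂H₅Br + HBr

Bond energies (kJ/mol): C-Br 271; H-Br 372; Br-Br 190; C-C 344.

Let D be the C-H bond energy.
Σ(broken) = 1×190 + 1×344 + 6×D = 534 + 6D
Σ(formed) = 1×271 + 1×344 + 5×D + 1×372 = 987 + 5D
ΔH = Σ(broken) − Σ(formed) = (534 + 6D) − (987 + 5D) = −453 + D
Setting this equal to −49 kJ gives D = 404 kJ/mol.

D(C-H) ≈ 404 kJ/mol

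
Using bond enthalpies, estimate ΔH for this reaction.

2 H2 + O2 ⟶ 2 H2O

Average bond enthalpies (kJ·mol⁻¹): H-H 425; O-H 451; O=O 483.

Bonds broken (reactants):
  H-H: 2 × 425 = 850
  O=O: 1 × 483 = 483
  Σ(broken) = 1333 kJ
Bonds formed (products):
  O-H: 4 × 451 = 1804
  Σ(formed) = 1804 kJ
ΔH = Σ(broken) − Σ(formed) = 1333 − 1804 = −471 kJ

ΔH ≈ −471 kJ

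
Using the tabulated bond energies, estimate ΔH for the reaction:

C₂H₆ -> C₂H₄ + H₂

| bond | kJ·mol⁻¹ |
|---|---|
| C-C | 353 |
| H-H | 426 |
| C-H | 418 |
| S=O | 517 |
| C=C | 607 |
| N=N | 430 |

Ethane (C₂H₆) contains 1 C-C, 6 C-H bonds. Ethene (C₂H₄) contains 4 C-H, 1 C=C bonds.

Bonds broken (reactants):
  C-C: 1 × 353 = 353
  C-H: 6 × 418 = 2508
  Σ(broken) = 2861 kJ
Bonds formed (products):
  C-H: 4 × 418 = 1672
  C=C: 1 × 607 = 607
  H-H: 1 × 426 = 426
  Σ(formed) = 2705 kJ
ΔH = Σ(broken) − Σ(formed) = 2861 − 2705 = +156 kJ

ΔH ≈ +156 kJ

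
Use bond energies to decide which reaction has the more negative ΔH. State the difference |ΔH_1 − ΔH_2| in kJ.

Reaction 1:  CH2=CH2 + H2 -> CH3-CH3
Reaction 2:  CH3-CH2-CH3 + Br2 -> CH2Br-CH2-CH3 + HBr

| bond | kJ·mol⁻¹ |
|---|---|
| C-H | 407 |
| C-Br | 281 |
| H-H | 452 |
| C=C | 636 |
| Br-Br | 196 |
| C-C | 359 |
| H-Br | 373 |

Reaction 1, by 34 kJ

Reaction 1:
  Bonds broken (reactants):
    C-H: 4 × 407 = 1628
    C=C: 1 × 636 = 636
    H-H: 1 × 452 = 452
    Σ(broken) = 2716 kJ
  Bonds formed (products):
    C-C: 1 × 359 = 359
    C-H: 6 × 407 = 2442
    Σ(formed) = 2801 kJ
  ΔH_1 = 2716 − 2801 = −85 kJ
Reaction 2:
  Bonds broken (reactants):
    Br-Br: 1 × 196 = 196
    C-C: 2 × 359 = 718
    C-H: 8 × 407 = 3256
    Σ(broken) = 4170 kJ
  Bonds formed (products):
    C-Br: 1 × 281 = 281
    C-C: 2 × 359 = 718
    C-H: 7 × 407 = 2849
    H-Br: 1 × 373 = 373
    Σ(formed) = 4221 kJ
  ΔH_2 = 4170 − 4221 = −51 kJ
ΔH_1 − ΔH_2 = −34 kJ, so reaction 1 has the more negative ΔH; |ΔH_1 − ΔH_2| = 34 kJ.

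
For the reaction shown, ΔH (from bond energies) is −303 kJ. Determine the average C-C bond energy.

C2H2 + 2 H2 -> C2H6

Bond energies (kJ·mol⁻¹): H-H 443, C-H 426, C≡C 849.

D(C-C) ≈ 334 kJ/mol

Let D be the C-C bond energy.
Σ(broken) = 1×849 + 2×426 + 2×443 = 2587
Σ(formed) = 1×D + 6×426 = 2556 + D
ΔH = Σ(broken) − Σ(formed) = (2587) − (2556 + D) = +31 − D
Setting this equal to −303 kJ gives D = 334 kJ/mol.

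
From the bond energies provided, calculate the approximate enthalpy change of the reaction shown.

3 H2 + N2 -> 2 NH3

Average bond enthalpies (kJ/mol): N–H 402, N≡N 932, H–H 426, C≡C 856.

ΔH ≈ −202 kJ

Bonds broken (reactants):
  H–H: 3 × 426 = 1278
  N≡N: 1 × 932 = 932
  Σ(broken) = 2210 kJ
Bonds formed (products):
  N–H: 6 × 402 = 2412
  Σ(formed) = 2412 kJ
ΔH = Σ(broken) − Σ(formed) = 2210 − 2412 = −202 kJ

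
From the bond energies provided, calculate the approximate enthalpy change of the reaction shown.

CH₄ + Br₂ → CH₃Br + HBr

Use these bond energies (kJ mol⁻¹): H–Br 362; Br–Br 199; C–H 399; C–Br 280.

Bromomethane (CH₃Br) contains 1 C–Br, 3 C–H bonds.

ΔH ≈ −44 kJ

Bonds broken (reactants):
  Br–Br: 1 × 199 = 199
  C–H: 4 × 399 = 1596
  Σ(broken) = 1795 kJ
Bonds formed (products):
  C–Br: 1 × 280 = 280
  C–H: 3 × 399 = 1197
  H–Br: 1 × 362 = 362
  Σ(formed) = 1839 kJ
ΔH = Σ(broken) − Σ(formed) = 1795 − 1839 = −44 kJ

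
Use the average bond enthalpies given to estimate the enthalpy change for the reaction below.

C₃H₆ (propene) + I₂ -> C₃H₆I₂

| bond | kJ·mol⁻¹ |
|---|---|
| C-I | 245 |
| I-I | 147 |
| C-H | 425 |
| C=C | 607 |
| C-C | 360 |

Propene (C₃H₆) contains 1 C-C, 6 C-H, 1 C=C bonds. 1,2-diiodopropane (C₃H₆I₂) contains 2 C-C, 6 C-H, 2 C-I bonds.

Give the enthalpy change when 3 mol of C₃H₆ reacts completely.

Bonds broken (reactants):
  C-C: 1 × 360 = 360
  C-H: 6 × 425 = 2550
  C=C: 1 × 607 = 607
  I-I: 1 × 147 = 147
  Σ(broken) = 3664 kJ
Bonds formed (products):
  C-C: 2 × 360 = 720
  C-H: 6 × 425 = 2550
  C-I: 2 × 245 = 490
  Σ(formed) = 3760 kJ
ΔH = Σ(broken) − Σ(formed) = 3664 − 3760 = −96 kJ
For 3× the reaction as written: 3 × (−96) = −288 kJ

ΔH = −288 kJ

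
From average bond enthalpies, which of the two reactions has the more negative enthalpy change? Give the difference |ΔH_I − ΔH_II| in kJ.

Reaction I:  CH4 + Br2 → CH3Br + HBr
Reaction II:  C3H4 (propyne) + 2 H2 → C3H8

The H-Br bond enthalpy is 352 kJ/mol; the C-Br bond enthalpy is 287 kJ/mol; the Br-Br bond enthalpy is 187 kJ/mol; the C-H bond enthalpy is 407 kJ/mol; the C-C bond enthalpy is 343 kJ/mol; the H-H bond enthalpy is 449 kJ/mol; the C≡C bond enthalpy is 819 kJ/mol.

Reaction II, by 209 kJ

Reaction I:
  Bonds broken (reactants):
    Br-Br: 1 × 187 = 187
    C-H: 4 × 407 = 1628
    Σ(broken) = 1815 kJ
  Bonds formed (products):
    C-Br: 1 × 287 = 287
    C-H: 3 × 407 = 1221
    H-Br: 1 × 352 = 352
    Σ(formed) = 1860 kJ
  ΔH_I = 1815 − 1860 = −45 kJ
Reaction II:
  Bonds broken (reactants):
    C≡C: 1 × 819 = 819
    C-C: 1 × 343 = 343
    C-H: 4 × 407 = 1628
    H-H: 2 × 449 = 898
    Σ(broken) = 3688 kJ
  Bonds formed (products):
    C-C: 2 × 343 = 686
    C-H: 8 × 407 = 3256
    Σ(formed) = 3942 kJ
  ΔH_II = 3688 − 3942 = −254 kJ
ΔH_I − ΔH_II = +209 kJ, so reaction II has the more negative ΔH; |ΔH_I − ΔH_II| = 209 kJ.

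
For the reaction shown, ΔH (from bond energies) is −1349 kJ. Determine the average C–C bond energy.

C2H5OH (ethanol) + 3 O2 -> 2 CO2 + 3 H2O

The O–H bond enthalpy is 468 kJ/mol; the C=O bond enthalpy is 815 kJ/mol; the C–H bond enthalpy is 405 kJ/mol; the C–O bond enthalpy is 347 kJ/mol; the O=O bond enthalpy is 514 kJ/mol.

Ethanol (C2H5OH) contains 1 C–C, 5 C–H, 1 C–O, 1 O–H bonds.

Let D be the C–C bond energy.
Σ(broken) = 1×D + 5×405 + 1×347 + 1×468 + 3×514 = 4382 + D
Σ(formed) = 4×815 + 6×468 = 6068
ΔH = Σ(broken) − Σ(formed) = (4382 + D) − (6068) = −1686 + D
Setting this equal to −1349 kJ gives D = 337 kJ/mol.

D(C–C) ≈ 337 kJ/mol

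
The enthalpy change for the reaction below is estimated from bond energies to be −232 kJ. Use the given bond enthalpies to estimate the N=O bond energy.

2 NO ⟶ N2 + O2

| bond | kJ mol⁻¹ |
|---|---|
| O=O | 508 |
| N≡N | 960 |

Let D be the N=O bond energy.
Σ(broken) = 2×D = 2D
Σ(formed) = 1×960 + 1×508 = 1468
ΔH = Σ(broken) − Σ(formed) = (2D) − (1468) = −1468 + 2D
Setting this equal to −232 kJ gives 2D = 1236, so D = 618 kJ/mol.

D(N=O) ≈ 618 kJ/mol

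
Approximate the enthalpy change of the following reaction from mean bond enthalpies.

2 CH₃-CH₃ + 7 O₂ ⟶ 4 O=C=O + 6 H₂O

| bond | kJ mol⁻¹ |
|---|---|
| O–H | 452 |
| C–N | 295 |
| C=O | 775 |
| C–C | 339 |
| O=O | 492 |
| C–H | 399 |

ΔH ≈ −2714 kJ

Bonds broken (reactants):
  C–C: 2 × 339 = 678
  C–H: 12 × 399 = 4788
  O=O: 7 × 492 = 3444
  Σ(broken) = 8910 kJ
Bonds formed (products):
  C=O: 8 × 775 = 6200
  O–H: 12 × 452 = 5424
  Σ(formed) = 11624 kJ
ΔH = Σ(broken) − Σ(formed) = 8910 − 11624 = −2714 kJ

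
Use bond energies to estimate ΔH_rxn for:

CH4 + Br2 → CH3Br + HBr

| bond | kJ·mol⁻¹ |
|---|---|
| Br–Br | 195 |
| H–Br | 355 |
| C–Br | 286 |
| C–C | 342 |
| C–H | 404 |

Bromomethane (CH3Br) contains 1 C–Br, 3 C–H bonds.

ΔH ≈ −42 kJ

Bonds broken (reactants):
  Br–Br: 1 × 195 = 195
  C–H: 4 × 404 = 1616
  Σ(broken) = 1811 kJ
Bonds formed (products):
  C–Br: 1 × 286 = 286
  C–H: 3 × 404 = 1212
  H–Br: 1 × 355 = 355
  Σ(formed) = 1853 kJ
ΔH = Σ(broken) − Σ(formed) = 1811 − 1853 = −42 kJ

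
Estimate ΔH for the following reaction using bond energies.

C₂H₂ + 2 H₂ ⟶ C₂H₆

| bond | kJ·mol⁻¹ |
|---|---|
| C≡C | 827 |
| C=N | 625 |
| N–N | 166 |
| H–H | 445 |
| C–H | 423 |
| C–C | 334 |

ΔH ≈ −309 kJ

Bonds broken (reactants):
  C≡C: 1 × 827 = 827
  C–H: 2 × 423 = 846
  H–H: 2 × 445 = 890
  Σ(broken) = 2563 kJ
Bonds formed (products):
  C–C: 1 × 334 = 334
  C–H: 6 × 423 = 2538
  Σ(formed) = 2872 kJ
ΔH = Σ(broken) − Σ(formed) = 2563 − 2872 = −309 kJ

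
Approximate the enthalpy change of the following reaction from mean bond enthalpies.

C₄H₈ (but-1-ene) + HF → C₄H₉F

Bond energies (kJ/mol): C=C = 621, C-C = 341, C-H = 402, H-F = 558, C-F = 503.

ΔH ≈ −67 kJ

Bonds broken (reactants):
  C-C: 2 × 341 = 682
  C-H: 8 × 402 = 3216
  C=C: 1 × 621 = 621
  H-F: 1 × 558 = 558
  Σ(broken) = 5077 kJ
Bonds formed (products):
  C-C: 3 × 341 = 1023
  C-F: 1 × 503 = 503
  C-H: 9 × 402 = 3618
  Σ(formed) = 5144 kJ
ΔH = Σ(broken) − Σ(formed) = 5077 − 5144 = −67 kJ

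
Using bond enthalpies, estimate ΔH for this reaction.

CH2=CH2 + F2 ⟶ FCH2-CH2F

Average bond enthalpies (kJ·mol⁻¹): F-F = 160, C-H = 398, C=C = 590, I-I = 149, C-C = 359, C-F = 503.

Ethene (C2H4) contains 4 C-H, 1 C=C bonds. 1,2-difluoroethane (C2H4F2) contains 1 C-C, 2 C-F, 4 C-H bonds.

ΔH ≈ −615 kJ

Bonds broken (reactants):
  C-H: 4 × 398 = 1592
  C=C: 1 × 590 = 590
  F-F: 1 × 160 = 160
  Σ(broken) = 2342 kJ
Bonds formed (products):
  C-C: 1 × 359 = 359
  C-F: 2 × 503 = 1006
  C-H: 4 × 398 = 1592
  Σ(formed) = 2957 kJ
ΔH = Σ(broken) − Σ(formed) = 2342 − 2957 = −615 kJ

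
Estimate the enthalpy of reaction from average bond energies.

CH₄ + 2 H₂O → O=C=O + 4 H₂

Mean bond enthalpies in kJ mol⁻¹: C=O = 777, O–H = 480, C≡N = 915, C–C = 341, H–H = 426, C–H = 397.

Bonds broken (reactants):
  C–H: 4 × 397 = 1588
  O–H: 4 × 480 = 1920
  Σ(broken) = 3508 kJ
Bonds formed (products):
  C=O: 2 × 777 = 1554
  H–H: 4 × 426 = 1704
  Σ(formed) = 3258 kJ
ΔH = Σ(broken) − Σ(formed) = 3508 − 3258 = +250 kJ

ΔH ≈ +250 kJ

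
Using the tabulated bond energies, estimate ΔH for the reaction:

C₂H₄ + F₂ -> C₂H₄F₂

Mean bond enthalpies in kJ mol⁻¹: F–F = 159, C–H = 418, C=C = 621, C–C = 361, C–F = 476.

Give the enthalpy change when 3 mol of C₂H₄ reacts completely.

ΔH = −1599 kJ

Bonds broken (reactants):
  C–H: 4 × 418 = 1672
  C=C: 1 × 621 = 621
  F–F: 1 × 159 = 159
  Σ(broken) = 2452 kJ
Bonds formed (products):
  C–C: 1 × 361 = 361
  C–F: 2 × 476 = 952
  C–H: 4 × 418 = 1672
  Σ(formed) = 2985 kJ
ΔH = Σ(broken) − Σ(formed) = 2452 − 2985 = −533 kJ
For 3× the reaction as written: 3 × (−533) = −1599 kJ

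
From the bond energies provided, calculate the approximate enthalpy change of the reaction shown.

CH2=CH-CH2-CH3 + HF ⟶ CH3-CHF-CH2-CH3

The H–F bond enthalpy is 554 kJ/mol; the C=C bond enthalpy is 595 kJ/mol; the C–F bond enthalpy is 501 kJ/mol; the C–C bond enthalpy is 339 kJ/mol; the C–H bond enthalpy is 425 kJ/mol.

Bonds broken (reactants):
  C–C: 2 × 339 = 678
  C–H: 8 × 425 = 3400
  C=C: 1 × 595 = 595
  H–F: 1 × 554 = 554
  Σ(broken) = 5227 kJ
Bonds formed (products):
  C–C: 3 × 339 = 1017
  C–F: 1 × 501 = 501
  C–H: 9 × 425 = 3825
  Σ(formed) = 5343 kJ
ΔH = Σ(broken) − Σ(formed) = 5227 − 5343 = −116 kJ

ΔH ≈ −116 kJ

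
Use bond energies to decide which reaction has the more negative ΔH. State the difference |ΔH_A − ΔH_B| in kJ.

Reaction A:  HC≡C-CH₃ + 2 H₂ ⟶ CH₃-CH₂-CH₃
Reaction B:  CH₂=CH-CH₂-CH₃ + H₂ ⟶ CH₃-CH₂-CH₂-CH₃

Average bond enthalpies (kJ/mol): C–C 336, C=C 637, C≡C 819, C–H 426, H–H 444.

Reaction A:
  Bonds broken (reactants):
    C≡C: 1 × 819 = 819
    C–C: 1 × 336 = 336
    C–H: 4 × 426 = 1704
    H–H: 2 × 444 = 888
    Σ(broken) = 3747 kJ
  Bonds formed (products):
    C–C: 2 × 336 = 672
    C–H: 8 × 426 = 3408
    Σ(formed) = 4080 kJ
  ΔH_A = 3747 − 4080 = −333 kJ
Reaction B:
  Bonds broken (reactants):
    C–C: 2 × 336 = 672
    C–H: 8 × 426 = 3408
    C=C: 1 × 637 = 637
    H–H: 1 × 444 = 444
    Σ(broken) = 5161 kJ
  Bonds formed (products):
    C–C: 3 × 336 = 1008
    C–H: 10 × 426 = 4260
    Σ(formed) = 5268 kJ
  ΔH_B = 5161 − 5268 = −107 kJ
ΔH_A − ΔH_B = −226 kJ, so reaction A has the more negative ΔH; |ΔH_A − ΔH_B| = 226 kJ.

Reaction A, by 226 kJ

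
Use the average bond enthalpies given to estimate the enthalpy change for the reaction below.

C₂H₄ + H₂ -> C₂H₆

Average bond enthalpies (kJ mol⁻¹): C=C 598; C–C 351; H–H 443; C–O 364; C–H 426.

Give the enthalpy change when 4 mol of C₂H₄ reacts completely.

ΔH = −648 kJ

Bonds broken (reactants):
  C–H: 4 × 426 = 1704
  C=C: 1 × 598 = 598
  H–H: 1 × 443 = 443
  Σ(broken) = 2745 kJ
Bonds formed (products):
  C–C: 1 × 351 = 351
  C–H: 6 × 426 = 2556
  Σ(formed) = 2907 kJ
ΔH = Σ(broken) − Σ(formed) = 2745 − 2907 = −162 kJ
For 4× the reaction as written: 4 × (−162) = −648 kJ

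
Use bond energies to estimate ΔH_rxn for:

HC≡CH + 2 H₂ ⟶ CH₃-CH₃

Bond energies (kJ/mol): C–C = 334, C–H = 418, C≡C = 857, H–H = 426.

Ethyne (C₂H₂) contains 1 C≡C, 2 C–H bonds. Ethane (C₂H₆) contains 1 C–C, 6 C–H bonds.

Bonds broken (reactants):
  C≡C: 1 × 857 = 857
  C–H: 2 × 418 = 836
  H–H: 2 × 426 = 852
  Σ(broken) = 2545 kJ
Bonds formed (products):
  C–C: 1 × 334 = 334
  C–H: 6 × 418 = 2508
  Σ(formed) = 2842 kJ
ΔH = Σ(broken) − Σ(formed) = 2545 − 2842 = −297 kJ

ΔH ≈ −297 kJ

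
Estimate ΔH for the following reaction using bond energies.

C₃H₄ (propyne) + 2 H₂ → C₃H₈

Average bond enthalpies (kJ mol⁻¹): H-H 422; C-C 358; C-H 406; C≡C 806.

ΔH ≈ −332 kJ

Bonds broken (reactants):
  C≡C: 1 × 806 = 806
  C-C: 1 × 358 = 358
  C-H: 4 × 406 = 1624
  H-H: 2 × 422 = 844
  Σ(broken) = 3632 kJ
Bonds formed (products):
  C-C: 2 × 358 = 716
  C-H: 8 × 406 = 3248
  Σ(formed) = 3964 kJ
ΔH = Σ(broken) − Σ(formed) = 3632 − 3964 = −332 kJ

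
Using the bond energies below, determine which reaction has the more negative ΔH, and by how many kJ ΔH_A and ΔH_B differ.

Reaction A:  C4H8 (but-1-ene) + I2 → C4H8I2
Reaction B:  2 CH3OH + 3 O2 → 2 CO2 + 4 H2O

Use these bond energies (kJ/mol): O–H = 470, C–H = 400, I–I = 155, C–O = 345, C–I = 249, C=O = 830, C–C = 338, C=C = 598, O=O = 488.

Reaction A:
  Bonds broken (reactants):
    C–C: 2 × 338 = 676
    C–H: 8 × 400 = 3200
    C=C: 1 × 598 = 598
    I–I: 1 × 155 = 155
    Σ(broken) = 4629 kJ
  Bonds formed (products):
    C–C: 3 × 338 = 1014
    C–H: 8 × 400 = 3200
    C–I: 2 × 249 = 498
    Σ(formed) = 4712 kJ
  ΔH_A = 4629 − 4712 = −83 kJ
Reaction B:
  Bonds broken (reactants):
    C–H: 6 × 400 = 2400
    C–O: 2 × 345 = 690
    O–H: 2 × 470 = 940
    O=O: 3 × 488 = 1464
    Σ(broken) = 5494 kJ
  Bonds formed (products):
    C=O: 4 × 830 = 3320
    O–H: 8 × 470 = 3760
    Σ(formed) = 7080 kJ
  ΔH_B = 5494 − 7080 = −1586 kJ
ΔH_A − ΔH_B = +1503 kJ, so reaction B has the more negative ΔH; |ΔH_A − ΔH_B| = 1503 kJ.

Reaction B, by 1503 kJ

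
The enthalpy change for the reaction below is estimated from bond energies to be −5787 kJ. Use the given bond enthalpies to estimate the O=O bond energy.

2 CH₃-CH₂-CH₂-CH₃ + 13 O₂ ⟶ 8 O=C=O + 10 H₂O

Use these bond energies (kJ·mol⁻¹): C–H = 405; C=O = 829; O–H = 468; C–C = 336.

Let D be the O=O bond energy.
Σ(broken) = 6×336 + 20×405 + 13×D = 10116 + 13D
Σ(formed) = 16×829 + 20×468 = 22624
ΔH = Σ(broken) − Σ(formed) = (10116 + 13D) − (22624) = −12508 + 13D
Setting this equal to −5787 kJ gives 13D = 6721, so D = 517 kJ/mol.

D(O=O) ≈ 517 kJ/mol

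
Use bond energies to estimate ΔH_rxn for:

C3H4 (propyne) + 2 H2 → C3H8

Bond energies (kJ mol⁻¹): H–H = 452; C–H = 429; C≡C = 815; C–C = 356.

Bonds broken (reactants):
  C≡C: 1 × 815 = 815
  C–C: 1 × 356 = 356
  C–H: 4 × 429 = 1716
  H–H: 2 × 452 = 904
  Σ(broken) = 3791 kJ
Bonds formed (products):
  C–C: 2 × 356 = 712
  C–H: 8 × 429 = 3432
  Σ(formed) = 4144 kJ
ΔH = Σ(broken) − Σ(formed) = 3791 − 4144 = −353 kJ

ΔH ≈ −353 kJ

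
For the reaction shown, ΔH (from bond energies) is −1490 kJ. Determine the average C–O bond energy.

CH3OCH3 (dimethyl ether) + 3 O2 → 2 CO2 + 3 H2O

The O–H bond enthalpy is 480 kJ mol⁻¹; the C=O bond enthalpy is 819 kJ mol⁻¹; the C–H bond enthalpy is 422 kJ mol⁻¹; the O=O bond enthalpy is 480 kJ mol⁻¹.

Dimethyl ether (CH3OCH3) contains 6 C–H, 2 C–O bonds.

Let D be the C–O bond energy.
Σ(broken) = 6×422 + 2×D + 3×480 = 3972 + 2D
Σ(formed) = 4×819 + 6×480 = 6156
ΔH = Σ(broken) − Σ(formed) = (3972 + 2D) − (6156) = −2184 + 2D
Setting this equal to −1490 kJ gives 2D = 694, so D = 347 kJ/mol.

D(C–O) ≈ 347 kJ/mol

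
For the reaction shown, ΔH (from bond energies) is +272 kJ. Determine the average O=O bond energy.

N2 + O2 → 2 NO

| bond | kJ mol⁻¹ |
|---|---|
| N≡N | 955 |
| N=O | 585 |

Let D be the O=O bond energy.
Σ(broken) = 1×955 + 1×D = 955 + D
Σ(formed) = 2×585 = 1170
ΔH = Σ(broken) − Σ(formed) = (955 + D) − (1170) = −215 + D
Setting this equal to +272 kJ gives D = 487 kJ/mol.

D(O=O) ≈ 487 kJ/mol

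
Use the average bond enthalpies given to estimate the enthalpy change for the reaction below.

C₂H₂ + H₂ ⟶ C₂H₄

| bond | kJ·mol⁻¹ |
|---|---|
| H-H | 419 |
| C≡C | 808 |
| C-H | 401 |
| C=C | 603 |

ΔH ≈ −178 kJ

Bonds broken (reactants):
  C≡C: 1 × 808 = 808
  C-H: 2 × 401 = 802
  H-H: 1 × 419 = 419
  Σ(broken) = 2029 kJ
Bonds formed (products):
  C-H: 4 × 401 = 1604
  C=C: 1 × 603 = 603
  Σ(formed) = 2207 kJ
ΔH = Σ(broken) − Σ(formed) = 2029 − 2207 = −178 kJ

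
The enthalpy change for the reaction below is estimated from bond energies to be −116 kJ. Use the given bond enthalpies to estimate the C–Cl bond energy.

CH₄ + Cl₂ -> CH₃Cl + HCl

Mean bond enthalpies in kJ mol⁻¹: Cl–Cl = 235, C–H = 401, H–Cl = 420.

Let D be the C–Cl bond energy.
Σ(broken) = 4×401 + 1×235 = 1839
Σ(formed) = 1×D + 3×401 + 1×420 = 1623 + D
ΔH = Σ(broken) − Σ(formed) = (1839) − (1623 + D) = +216 − D
Setting this equal to −116 kJ gives D = 332 kJ/mol.

D(C–Cl) ≈ 332 kJ/mol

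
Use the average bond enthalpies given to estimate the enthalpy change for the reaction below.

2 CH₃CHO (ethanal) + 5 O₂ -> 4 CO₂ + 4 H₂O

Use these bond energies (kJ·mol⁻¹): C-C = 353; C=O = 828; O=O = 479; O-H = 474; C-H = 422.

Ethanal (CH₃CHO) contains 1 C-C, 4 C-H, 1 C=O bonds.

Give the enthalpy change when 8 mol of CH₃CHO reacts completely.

ΔH = −9132 kJ

Bonds broken (reactants):
  C-C: 2 × 353 = 706
  C-H: 8 × 422 = 3376
  C=O: 2 × 828 = 1656
  O=O: 5 × 479 = 2395
  Σ(broken) = 8133 kJ
Bonds formed (products):
  C=O: 8 × 828 = 6624
  O-H: 8 × 474 = 3792
  Σ(formed) = 10416 kJ
ΔH = Σ(broken) − Σ(formed) = 8133 − 10416 = −2283 kJ
For 4× the reaction as written: 4 × (−2283) = −9132 kJ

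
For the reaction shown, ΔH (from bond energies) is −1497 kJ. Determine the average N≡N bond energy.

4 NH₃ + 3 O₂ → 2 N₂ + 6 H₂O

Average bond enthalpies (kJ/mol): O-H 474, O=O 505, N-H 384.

D(N≡N) ≈ 966 kJ/mol

Let D be the N≡N bond energy.
Σ(broken) = 12×384 + 3×505 = 6123
Σ(formed) = 2×D + 12×474 = 5688 + 2D
ΔH = Σ(broken) − Σ(formed) = (6123) − (5688 + 2D) = +435 − 2D
Setting this equal to −1497 kJ gives 2D = 1932, so D = 966 kJ/mol.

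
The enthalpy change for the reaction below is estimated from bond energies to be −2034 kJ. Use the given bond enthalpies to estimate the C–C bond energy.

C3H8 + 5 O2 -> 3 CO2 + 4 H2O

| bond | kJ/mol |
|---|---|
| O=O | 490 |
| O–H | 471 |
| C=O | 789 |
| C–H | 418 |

Let D be the C–C bond energy.
Σ(broken) = 2×D + 8×418 + 5×490 = 5794 + 2D
Σ(formed) = 6×789 + 8×471 = 8502
ΔH = Σ(broken) − Σ(formed) = (5794 + 2D) − (8502) = −2708 + 2D
Setting this equal to −2034 kJ gives 2D = 674, so D = 337 kJ/mol.

D(C–C) ≈ 337 kJ/mol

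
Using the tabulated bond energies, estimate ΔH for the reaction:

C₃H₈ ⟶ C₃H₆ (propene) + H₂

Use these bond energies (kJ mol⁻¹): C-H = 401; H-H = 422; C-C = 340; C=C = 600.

Bonds broken (reactants):
  C-C: 2 × 340 = 680
  C-H: 8 × 401 = 3208
  Σ(broken) = 3888 kJ
Bonds formed (products):
  C-C: 1 × 340 = 340
  C-H: 6 × 401 = 2406
  C=C: 1 × 600 = 600
  H-H: 1 × 422 = 422
  Σ(formed) = 3768 kJ
ΔH = Σ(broken) − Σ(formed) = 3888 − 3768 = +120 kJ

ΔH ≈ +120 kJ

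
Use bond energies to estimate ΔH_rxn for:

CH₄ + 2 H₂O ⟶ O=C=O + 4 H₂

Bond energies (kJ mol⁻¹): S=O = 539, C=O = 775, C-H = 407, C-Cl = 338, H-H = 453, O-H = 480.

Bonds broken (reactants):
  C-H: 4 × 407 = 1628
  O-H: 4 × 480 = 1920
  Σ(broken) = 3548 kJ
Bonds formed (products):
  C=O: 2 × 775 = 1550
  H-H: 4 × 453 = 1812
  Σ(formed) = 3362 kJ
ΔH = Σ(broken) − Σ(formed) = 3548 − 3362 = +186 kJ

ΔH ≈ +186 kJ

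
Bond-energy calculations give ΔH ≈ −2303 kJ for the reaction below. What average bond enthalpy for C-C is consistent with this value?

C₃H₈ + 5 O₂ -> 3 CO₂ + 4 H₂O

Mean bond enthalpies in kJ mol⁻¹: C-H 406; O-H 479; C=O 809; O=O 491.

D(C-C) ≈ 340 kJ/mol

Let D be the C-C bond energy.
Σ(broken) = 2×D + 8×406 + 5×491 = 5703 + 2D
Σ(formed) = 6×809 + 8×479 = 8686
ΔH = Σ(broken) − Σ(formed) = (5703 + 2D) − (8686) = −2983 + 2D
Setting this equal to −2303 kJ gives 2D = 680, so D = 340 kJ/mol.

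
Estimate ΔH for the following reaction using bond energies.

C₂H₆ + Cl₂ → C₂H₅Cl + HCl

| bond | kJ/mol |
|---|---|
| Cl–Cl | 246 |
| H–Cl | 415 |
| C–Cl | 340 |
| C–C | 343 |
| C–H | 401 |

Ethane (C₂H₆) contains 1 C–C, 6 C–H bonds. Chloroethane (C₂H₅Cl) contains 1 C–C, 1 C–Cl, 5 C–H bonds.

Bonds broken (reactants):
  C–C: 1 × 343 = 343
  C–H: 6 × 401 = 2406
  Cl–Cl: 1 × 246 = 246
  Σ(broken) = 2995 kJ
Bonds formed (products):
  C–C: 1 × 343 = 343
  C–Cl: 1 × 340 = 340
  C–H: 5 × 401 = 2005
  H–Cl: 1 × 415 = 415
  Σ(formed) = 3103 kJ
ΔH = Σ(broken) − Σ(formed) = 2995 − 3103 = −108 kJ

ΔH ≈ −108 kJ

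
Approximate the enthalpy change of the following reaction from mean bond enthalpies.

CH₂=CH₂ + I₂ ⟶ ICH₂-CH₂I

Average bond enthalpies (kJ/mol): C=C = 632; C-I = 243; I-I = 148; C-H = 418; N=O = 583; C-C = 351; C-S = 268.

ΔH ≈ −57 kJ

Bonds broken (reactants):
  C-H: 4 × 418 = 1672
  C=C: 1 × 632 = 632
  I-I: 1 × 148 = 148
  Σ(broken) = 2452 kJ
Bonds formed (products):
  C-C: 1 × 351 = 351
  C-H: 4 × 418 = 1672
  C-I: 2 × 243 = 486
  Σ(formed) = 2509 kJ
ΔH = Σ(broken) − Σ(formed) = 2452 − 2509 = −57 kJ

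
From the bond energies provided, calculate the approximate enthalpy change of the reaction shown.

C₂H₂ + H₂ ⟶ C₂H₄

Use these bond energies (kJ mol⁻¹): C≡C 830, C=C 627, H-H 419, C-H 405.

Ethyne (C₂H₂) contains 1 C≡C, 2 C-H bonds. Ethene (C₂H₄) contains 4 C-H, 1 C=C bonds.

ΔH ≈ −188 kJ

Bonds broken (reactants):
  C≡C: 1 × 830 = 830
  C-H: 2 × 405 = 810
  H-H: 1 × 419 = 419
  Σ(broken) = 2059 kJ
Bonds formed (products):
  C-H: 4 × 405 = 1620
  C=C: 1 × 627 = 627
  Σ(formed) = 2247 kJ
ΔH = Σ(broken) − Σ(formed) = 2059 − 2247 = −188 kJ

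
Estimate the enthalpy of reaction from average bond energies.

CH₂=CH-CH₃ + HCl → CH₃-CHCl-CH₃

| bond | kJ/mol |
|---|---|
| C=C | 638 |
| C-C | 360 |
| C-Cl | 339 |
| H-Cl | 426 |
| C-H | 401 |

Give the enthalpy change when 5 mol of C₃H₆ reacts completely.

Bonds broken (reactants):
  C-C: 1 × 360 = 360
  C-H: 6 × 401 = 2406
  C=C: 1 × 638 = 638
  H-Cl: 1 × 426 = 426
  Σ(broken) = 3830 kJ
Bonds formed (products):
  C-C: 2 × 360 = 720
  C-Cl: 1 × 339 = 339
  C-H: 7 × 401 = 2807
  Σ(formed) = 3866 kJ
ΔH = Σ(broken) − Σ(formed) = 3830 − 3866 = −36 kJ
For 5× the reaction as written: 5 × (−36) = −180 kJ

ΔH = −180 kJ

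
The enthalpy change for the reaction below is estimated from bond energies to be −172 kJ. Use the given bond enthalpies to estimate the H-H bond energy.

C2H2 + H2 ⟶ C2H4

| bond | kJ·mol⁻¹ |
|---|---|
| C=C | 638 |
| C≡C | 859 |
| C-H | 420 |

D(H-H) ≈ 447 kJ/mol

Let D be the H-H bond energy.
Σ(broken) = 1×859 + 2×420 + 1×D = 1699 + D
Σ(formed) = 4×420 + 1×638 = 2318
ΔH = Σ(broken) − Σ(formed) = (1699 + D) − (2318) = −619 + D
Setting this equal to −172 kJ gives D = 447 kJ/mol.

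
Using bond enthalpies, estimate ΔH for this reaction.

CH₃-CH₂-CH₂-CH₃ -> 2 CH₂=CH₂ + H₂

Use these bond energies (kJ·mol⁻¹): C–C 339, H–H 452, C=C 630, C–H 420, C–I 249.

Bonds broken (reactants):
  C–C: 3 × 339 = 1017
  C–H: 10 × 420 = 4200
  Σ(broken) = 5217 kJ
Bonds formed (products):
  C–H: 8 × 420 = 3360
  C=C: 2 × 630 = 1260
  H–H: 1 × 452 = 452
  Σ(formed) = 5072 kJ
ΔH = Σ(broken) − Σ(formed) = 5217 − 5072 = +145 kJ

ΔH ≈ +145 kJ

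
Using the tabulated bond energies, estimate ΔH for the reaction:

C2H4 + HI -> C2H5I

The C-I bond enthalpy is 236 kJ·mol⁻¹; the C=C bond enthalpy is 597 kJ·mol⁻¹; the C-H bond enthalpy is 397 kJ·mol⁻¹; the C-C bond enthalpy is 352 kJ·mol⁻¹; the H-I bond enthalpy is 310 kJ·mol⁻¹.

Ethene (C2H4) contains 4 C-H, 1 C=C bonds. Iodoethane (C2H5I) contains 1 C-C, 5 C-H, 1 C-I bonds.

Bonds broken (reactants):
  C-H: 4 × 397 = 1588
  C=C: 1 × 597 = 597
  H-I: 1 × 310 = 310
  Σ(broken) = 2495 kJ
Bonds formed (products):
  C-C: 1 × 352 = 352
  C-H: 5 × 397 = 1985
  C-I: 1 × 236 = 236
  Σ(formed) = 2573 kJ
ΔH = Σ(broken) − Σ(formed) = 2495 − 2573 = −78 kJ

ΔH ≈ −78 kJ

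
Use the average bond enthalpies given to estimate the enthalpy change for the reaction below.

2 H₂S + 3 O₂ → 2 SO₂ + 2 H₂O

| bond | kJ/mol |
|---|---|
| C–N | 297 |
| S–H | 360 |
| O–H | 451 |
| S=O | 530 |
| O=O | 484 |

Bonds broken (reactants):
  O=O: 3 × 484 = 1452
  S–H: 4 × 360 = 1440
  Σ(broken) = 2892 kJ
Bonds formed (products):
  O–H: 4 × 451 = 1804
  S=O: 4 × 530 = 2120
  Σ(formed) = 3924 kJ
ΔH = Σ(broken) − Σ(formed) = 2892 − 3924 = −1032 kJ

ΔH ≈ −1032 kJ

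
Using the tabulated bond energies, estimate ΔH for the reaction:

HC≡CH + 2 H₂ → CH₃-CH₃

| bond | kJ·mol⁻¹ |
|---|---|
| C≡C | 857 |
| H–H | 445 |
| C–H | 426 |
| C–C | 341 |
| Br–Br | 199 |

Bonds broken (reactants):
  C≡C: 1 × 857 = 857
  C–H: 2 × 426 = 852
  H–H: 2 × 445 = 890
  Σ(broken) = 2599 kJ
Bonds formed (products):
  C–C: 1 × 341 = 341
  C–H: 6 × 426 = 2556
  Σ(formed) = 2897 kJ
ΔH = Σ(broken) − Σ(formed) = 2599 − 2897 = −298 kJ

ΔH ≈ −298 kJ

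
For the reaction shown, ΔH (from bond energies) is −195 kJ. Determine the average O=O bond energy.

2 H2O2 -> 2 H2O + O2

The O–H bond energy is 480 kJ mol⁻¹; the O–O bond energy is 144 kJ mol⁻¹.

Let D be the O=O bond energy.
Σ(broken) = 4×480 + 2×144 = 2208
Σ(formed) = 4×480 + 1×D = 1920 + D
ΔH = Σ(broken) − Σ(formed) = (2208) − (1920 + D) = +288 − D
Setting this equal to −195 kJ gives D = 483 kJ/mol.

D(O=O) ≈ 483 kJ/mol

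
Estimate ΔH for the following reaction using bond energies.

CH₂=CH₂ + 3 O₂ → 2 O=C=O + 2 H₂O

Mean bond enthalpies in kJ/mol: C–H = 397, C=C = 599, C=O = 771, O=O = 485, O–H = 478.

ΔH ≈ −1354 kJ

Bonds broken (reactants):
  C–H: 4 × 397 = 1588
  C=C: 1 × 599 = 599
  O=O: 3 × 485 = 1455
  Σ(broken) = 3642 kJ
Bonds formed (products):
  C=O: 4 × 771 = 3084
  O–H: 4 × 478 = 1912
  Σ(formed) = 4996 kJ
ΔH = Σ(broken) − Σ(formed) = 3642 − 4996 = −1354 kJ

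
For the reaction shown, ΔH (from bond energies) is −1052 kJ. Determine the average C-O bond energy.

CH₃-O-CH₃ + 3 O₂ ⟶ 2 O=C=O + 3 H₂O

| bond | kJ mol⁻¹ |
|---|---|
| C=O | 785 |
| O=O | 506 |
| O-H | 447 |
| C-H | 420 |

Let D be the C-O bond energy.
Σ(broken) = 6×420 + 2×D + 3×506 = 4038 + 2D
Σ(formed) = 4×785 + 6×447 = 5822
ΔH = Σ(broken) − Σ(formed) = (4038 + 2D) − (5822) = −1784 + 2D
Setting this equal to −1052 kJ gives 2D = 732, so D = 366 kJ/mol.

D(C-O) ≈ 366 kJ/mol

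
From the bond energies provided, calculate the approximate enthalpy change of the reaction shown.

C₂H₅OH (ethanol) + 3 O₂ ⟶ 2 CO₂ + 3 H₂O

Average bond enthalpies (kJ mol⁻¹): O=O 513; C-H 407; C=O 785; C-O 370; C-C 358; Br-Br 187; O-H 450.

ΔH ≈ −1088 kJ

Bonds broken (reactants):
  C-C: 1 × 358 = 358
  C-H: 5 × 407 = 2035
  C-O: 1 × 370 = 370
  O-H: 1 × 450 = 450
  O=O: 3 × 513 = 1539
  Σ(broken) = 4752 kJ
Bonds formed (products):
  C=O: 4 × 785 = 3140
  O-H: 6 × 450 = 2700
  Σ(formed) = 5840 kJ
ΔH = Σ(broken) − Σ(formed) = 4752 − 5840 = −1088 kJ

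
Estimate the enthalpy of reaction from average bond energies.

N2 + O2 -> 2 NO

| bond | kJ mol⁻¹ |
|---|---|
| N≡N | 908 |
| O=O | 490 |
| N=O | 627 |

ΔH ≈ +144 kJ

Bonds broken (reactants):
  N≡N: 1 × 908 = 908
  O=O: 1 × 490 = 490
  Σ(broken) = 1398 kJ
Bonds formed (products):
  N=O: 2 × 627 = 1254
  Σ(formed) = 1254 kJ
ΔH = Σ(broken) − Σ(formed) = 1398 − 1254 = +144 kJ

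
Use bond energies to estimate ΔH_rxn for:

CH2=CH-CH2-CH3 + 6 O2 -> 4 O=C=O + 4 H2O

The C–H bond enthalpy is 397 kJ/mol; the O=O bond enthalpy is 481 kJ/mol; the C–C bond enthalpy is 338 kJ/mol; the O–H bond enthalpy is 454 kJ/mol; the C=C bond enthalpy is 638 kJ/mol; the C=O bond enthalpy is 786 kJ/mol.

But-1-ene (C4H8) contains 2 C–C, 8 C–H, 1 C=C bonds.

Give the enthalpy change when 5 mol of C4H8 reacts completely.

Bonds broken (reactants):
  C–C: 2 × 338 = 676
  C–H: 8 × 397 = 3176
  C=C: 1 × 638 = 638
  O=O: 6 × 481 = 2886
  Σ(broken) = 7376 kJ
Bonds formed (products):
  C=O: 8 × 786 = 6288
  O–H: 8 × 454 = 3632
  Σ(formed) = 9920 kJ
ΔH = Σ(broken) − Σ(formed) = 7376 − 9920 = −2544 kJ
For 5× the reaction as written: 5 × (−2544) = −12720 kJ

ΔH = −12720 kJ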